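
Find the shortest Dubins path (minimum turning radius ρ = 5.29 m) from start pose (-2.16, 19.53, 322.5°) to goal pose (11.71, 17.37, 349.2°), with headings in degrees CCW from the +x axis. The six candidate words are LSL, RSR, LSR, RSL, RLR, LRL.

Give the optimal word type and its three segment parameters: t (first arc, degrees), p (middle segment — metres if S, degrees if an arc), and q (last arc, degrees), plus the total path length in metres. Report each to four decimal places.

LSR: t = 32.0308°, p = 10.7156 m, q = 5.3308°, L = 14.1651 m

Let ψ = atan2(Δy, Δx) = atan2(-2.16, 13.87) = -8.8517° be the start→goal bearing.
Normalize: d = |goal − start| / ρ = 14.037183/5.29 = 2.653532, α = (θ_start − ψ) mod 360° = 331.3517° = 5.783178 rad, β = (θ_goal − ψ) mod 360° = 358.0517° = 6.249181 rad.
Common terms: sin α = -0.479432, cos α = 0.877579, sin β = -0.033998, cos β = 0.999422, cos(α−β) = 0.893371, d² = 7.041231. Work in radians in the unit-radius frame; every candidate has L = ρ·(t + p + q).
LSL: p² = 2 + d² − 2cos(α−β) + 2d(sin α − sin β) = 4.890541; p = √p² = 2.211457; φ = atan2(cos β − cos α, d + sin α − sin β) = 0.055124 rad; t = (φ − α) mod 2π = 0.555132 rad, q = (β − φ) mod 2π = 6.194056 rad → L = 5.29·(0.555132 + 2.211457 + 6.194056) = 5.29·8.960645 = 47.401812 m
RSR: p² = 2 + d² − 2cos(α−β) + 2d(sin β − sin α) = 9.618435; p = √p² = 3.101360; φ = atan2(cos α − cos β, d − sin α + sin β) = -0.039297 rad; t = (α − φ) mod 2π = 5.822475 rad, q = (φ − β) mod 2π = 6.277893 rad → L = 5.29·(5.822475 + 3.101360 + 6.277893) = 5.29·15.201728 = 80.417140 m
LSR: p² = d² − 2 + 2cos(α−β) + 2d(sin α + sin β) = 4.103166; p = √p² = 2.025627; φ = atan2(−cos α − cos β, d + sin α + sin β) − atan2(−2, p) = 0.059036 rad; t = (φ − α) mod 2π = 0.559043 rad, q = (φ − β) mod 2π = 0.093040 rad → L = 5.29·(0.559043 + 2.025627 + 0.093040) = 5.29·2.677711 = 14.165092 m
RSL: p² = d² − 2 + 2cos(α−β) − 2d(sin α + sin β) = 9.552781; p = √p² = 3.090757; φ = atan2(cos α + cos β, d − sin α − sin β) − atan2(2, p) = -0.039306 rad; t = (α − φ) mod 2π = 5.822484 rad, q = (β − φ) mod 2π = 0.005301 rad → L = 5.29·(5.822484 + 3.090757 + 0.005301) = 5.29·8.918543 = 47.179090 m
RLR: c = (6 − d² + 2cos(α−β) + 2d(sin α − sin β))/8 = -0.202304; p = 2π − arccos c = 4.508679 rad; φ = atan2(cos α − cos β, d − sin α + sin β) = -0.039297 rad; t = (α − φ + p/2) mod 2π = 1.793629 rad, q = (α − β − t + p) mod 2π = 2.249047 rad → L = 5.29·(1.793629 + 4.508679 + 2.249047) = 5.29·8.551354 = 45.236665 m
LRL: c = (6 − d² + 2cos(α−β) − 2d(sin α − sin β))/8 = 0.388682; p = 2π − arccos c = 5.111590 rad; φ = atan2(cos β − cos α, d + sin α − sin β) = 0.055124 rad; t = (φ − α + p/2) mod 2π = 3.110927 rad, q = (β − α − t + p) mod 2π = 2.466666 rad → L = 5.29·(3.110927 + 5.111590 + 2.466666) = 5.29·10.689183 = 56.545778 m
Shortest: LSR with L = 14.165092 m ≈ 14.1651 m
Convert LSR to answer units (arcs ×180/π): t = 0.559043·180/π = 32.0308°, p = ρ·p = 5.29·2.025627 = 10.7156 m, q = 0.093040·180/π = 5.3308°, L = 14.1651 m.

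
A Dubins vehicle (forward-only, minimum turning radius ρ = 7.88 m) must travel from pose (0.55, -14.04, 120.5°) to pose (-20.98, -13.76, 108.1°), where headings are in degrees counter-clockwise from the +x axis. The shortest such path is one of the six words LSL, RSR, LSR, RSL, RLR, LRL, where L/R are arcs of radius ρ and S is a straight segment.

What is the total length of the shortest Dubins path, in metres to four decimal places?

70.1118 m

Let ψ = atan2(Δy, Δx) = atan2(0.28, -21.53) = 179.2549° be the start→goal bearing.
Normalize: d = |goal − start| / ρ = 21.531821/7.88 = 2.732465, α = (θ_start − ψ) mod 360° = 301.2451° = 5.257719 rad, β = (θ_goal − ψ) mod 360° = 288.8451° = 5.041298 rad.
Common terms: sin α = -0.854956, cos α = 0.518700, sin β = -0.946395, cos β = 0.323011, cos(α−β) = 0.976672, d² = 7.466363. Work in radians in the unit-radius frame; every candidate has L = ρ·(t + p + q).
LSL: p² = 2 + d² − 2cos(α−β) + 2d(sin α − sin β) = 8.012726; p = √p² = 2.830676; φ = atan2(cos β − cos α, d + sin α − sin β) = -0.069187 rad; t = (φ − α) mod 2π = 0.956280 rad, q = (β − φ) mod 2π = 5.110485 rad → L = 7.88·(0.956280 + 2.830676 + 5.110485) = 7.88·8.897440 = 70.111830 m
RSR: p² = 2 + d² − 2cos(α−β) + 2d(sin β − sin α) = 7.013310; p = √p² = 2.648265; φ = atan2(cos α − cos β, d − sin α + sin β) = 0.073961 rad; t = (α − φ) mod 2π = 5.183758 rad, q = (φ − β) mod 2π = 1.315848 rad → L = 7.88·(5.183758 + 2.648265 + 1.315848) = 7.88·9.147872 = 72.085228 m
LSR: p² = d² − 2 + 2cos(α−β) + 2d(sin α + sin β) = -2.424552 < 0 → infeasible
RSL: p² = d² − 2 + 2cos(α−β) − 2d(sin α + sin β) = 17.263966; p = √p² = 4.154993; φ = atan2(cos α + cos β, d − sin α − sin β) − atan2(2, p) = -0.265054 rad; t = (α − φ) mod 2π = 5.522772 rad, q = (β − φ) mod 2π = 5.306352 rad → L = 7.88·(5.522772 + 4.154993 + 5.306352) = 7.88·14.984117 = 118.074841 m
RLR: c = (6 − d² + 2cos(α−β) + 2d(sin α − sin β))/8 = 0.123336; p = 2π − arccos c = 4.836040 rad; φ = atan2(cos α − cos β, d − sin α + sin β) = 0.073961 rad; t = (α − φ + p/2) mod 2π = 1.318593 rad, q = (α − β − t + p) mod 2π = 3.733868 rad → L = 7.88·(1.318593 + 4.836040 + 3.733868) = 7.88·9.888501 = 77.921388 m
LRL: c = (6 − d² + 2cos(α−β) − 2d(sin α − sin β))/8 = -0.001591; p = 2π − arccos c = 4.710798 rad; φ = atan2(cos β − cos α, d + sin α − sin β) = -0.069187 rad; t = (φ − α + p/2) mod 2π = 3.311679 rad, q = (β − α − t + p) mod 2π = 1.182699 rad → L = 7.88·(3.311679 + 4.710798 + 1.182699) = 7.88·9.205176 = 72.536784 m
Shortest: LSL with L = 70.111830 m ≈ 70.1118 m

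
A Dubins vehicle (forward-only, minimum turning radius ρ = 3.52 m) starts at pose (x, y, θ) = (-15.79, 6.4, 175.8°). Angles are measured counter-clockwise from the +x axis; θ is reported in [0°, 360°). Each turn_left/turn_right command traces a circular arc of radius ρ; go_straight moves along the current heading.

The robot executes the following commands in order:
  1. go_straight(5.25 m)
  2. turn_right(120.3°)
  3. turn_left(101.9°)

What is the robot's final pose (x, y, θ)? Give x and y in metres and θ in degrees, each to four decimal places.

(-25.2172, 17.5322, 157.4000°)

set_pose: (x, y, θ) = (-15.7900, 6.4000, 175.8000°), ρ = 3.52
go_straight(5.25): x += 5.25·cos θ, y += 5.25·sin θ → (-21.0259, 6.7845, 175.8000°)
turn_right(120.3°): centre at ρ to the right, rotate −120.3° → (-23.6690, 12.2888, 55.5000°)
turn_left(101.9°): centre at ρ to the left, rotate +101.9° → (-25.2172, 17.5322, 157.4000°)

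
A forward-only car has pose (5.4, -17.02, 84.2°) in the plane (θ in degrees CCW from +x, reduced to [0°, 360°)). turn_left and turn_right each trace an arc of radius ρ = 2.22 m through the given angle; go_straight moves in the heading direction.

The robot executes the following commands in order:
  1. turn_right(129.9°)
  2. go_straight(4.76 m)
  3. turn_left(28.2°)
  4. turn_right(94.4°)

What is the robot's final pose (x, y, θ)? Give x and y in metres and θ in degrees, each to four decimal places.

(14.8354, -22.6126, 248.1000°)

set_pose: (x, y, θ) = (5.4000, -17.0200, 84.2000°), ρ = 2.22
turn_right(129.9°): centre at ρ to the right, rotate −129.9° → (9.1975, -15.6939, -45.7000° ≡ 314.3000°)
go_straight(4.76): x += 4.76·cos θ, y += 4.76·sin θ → (12.5219, -19.1006, 314.3000°)
turn_left(28.2°): centre at ρ to the left, rotate +28.2° → (13.4432, -19.6673, 342.5000°)
turn_right(94.4°): centre at ρ to the right, rotate −94.4° → (14.8354, -22.6126, 248.1000°)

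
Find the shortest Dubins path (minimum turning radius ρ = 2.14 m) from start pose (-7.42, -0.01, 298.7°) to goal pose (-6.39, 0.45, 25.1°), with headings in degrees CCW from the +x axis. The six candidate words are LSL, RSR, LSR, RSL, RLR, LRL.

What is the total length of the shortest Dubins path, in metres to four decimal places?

Let ψ = atan2(Δy, Δx) = atan2(0.46, 1.03) = 24.0656° be the start→goal bearing.
Normalize: d = |goal − start| / ρ = 1.128051/2.14 = 0.527127, α = (θ_start − ψ) mod 360° = 274.6344° = 4.793274 rad, β = (θ_goal − ψ) mod 360° = 1.0344° = 0.018053 rad.
Common terms: sin α = -0.996731, cos α = 0.080797, sin β = 0.018052, cos β = 0.999837, cos(α−β) = 0.062791, d² = 0.277863. Work in radians in the unit-radius frame; every candidate has L = ρ·(t + p + q).
LSL: p² = 2 + d² − 2cos(α−β) + 2d(sin α − sin β) = 1.082443; p = √p² = 1.040405; φ = atan2(cos β − cos α, d + sin α − sin β) = 2.058634 rad; t = (φ − α) mod 2π = 3.548546 rad, q = (β − φ) mod 2π = 4.242604 rad → L = 2.14·(3.548546 + 1.040405 + 4.242604) = 2.14·8.831555 = 18.899528 m
RSR: p² = 2 + d² − 2cos(α−β) + 2d(sin β − sin α) = 3.222120; p = √p² = 1.795026; φ = atan2(cos α − cos β, d − sin α + sin β) = -0.537503 rad; t = (α − φ) mod 2π = 5.330777 rad, q = (φ − β) mod 2π = 5.727629 rad → L = 2.14·(5.330777 + 1.795026 + 5.727629) = 2.14·12.853433 = 27.506346 m
LSR: p² = d² − 2 + 2cos(α−β) + 2d(sin α + sin β) = -2.628332 < 0 → infeasible
RSL: p² = d² − 2 + 2cos(α−β) − 2d(sin α + sin β) = -0.564781 < 0 → infeasible
RLR: c = (6 − d² + 2cos(α−β) + 2d(sin α − sin β))/8 = 0.597235; p = 2π − arccos c = 5.352438 rad; φ = atan2(cos α − cos β, d − sin α + sin β) = -0.537503 rad; t = (α − φ + p/2) mod 2π = 1.723811 rad, q = (α − β − t + p) mod 2π = 2.120663 rad → L = 2.14·(1.723811 + 5.352438 + 2.120663) = 2.14·9.196912 = 19.681392 m
LRL: c = (6 − d² + 2cos(α−β) − 2d(sin α − sin β))/8 = 0.864695; p = 2π − arccos c = 5.756931 rad; φ = atan2(cos β − cos α, d + sin α − sin β) = 2.058634 rad; t = (φ − α + p/2) mod 2π = 0.143826 rad, q = (β − α − t + p) mod 2π = 0.837884 rad → L = 2.14·(0.143826 + 5.756931 + 0.837884) = 2.14·6.738641 = 14.420692 m
Shortest: LRL with L = 14.420692 m ≈ 14.4207 m

14.4207 m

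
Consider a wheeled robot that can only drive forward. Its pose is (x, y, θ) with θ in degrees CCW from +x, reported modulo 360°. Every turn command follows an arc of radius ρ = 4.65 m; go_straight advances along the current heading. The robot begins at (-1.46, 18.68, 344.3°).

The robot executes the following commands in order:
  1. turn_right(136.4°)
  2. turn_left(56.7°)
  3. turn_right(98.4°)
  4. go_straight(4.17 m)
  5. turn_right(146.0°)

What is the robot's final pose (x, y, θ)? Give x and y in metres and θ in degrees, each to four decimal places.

(-13.2805, 12.2183, 20.2000°)

set_pose: (x, y, θ) = (-1.4600, 18.6800, 344.3000°), ρ = 4.65
turn_right(136.4°): centre at ρ to the right, rotate −136.4° → (-0.5424, 10.0940, 207.9000°)
turn_left(56.7°): centre at ρ to the left, rotate +56.7° → (-2.9959, 6.4221, 264.6000°)
turn_right(98.4°): centre at ρ to the right, rotate −98.4° → (-8.7345, 2.3439, 166.2000°)
go_straight(4.17): x += 4.17·cos θ, y += 4.17·sin θ → (-12.7841, 3.3386, 166.2000°)
turn_right(146.0°): centre at ρ to the right, rotate −146.0° → (-13.2805, 12.2183, 20.2000°)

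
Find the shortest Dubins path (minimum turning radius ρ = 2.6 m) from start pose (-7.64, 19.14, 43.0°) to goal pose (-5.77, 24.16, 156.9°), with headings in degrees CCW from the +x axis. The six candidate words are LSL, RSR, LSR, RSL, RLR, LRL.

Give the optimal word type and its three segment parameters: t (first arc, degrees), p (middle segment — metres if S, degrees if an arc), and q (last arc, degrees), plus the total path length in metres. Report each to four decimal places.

Let ψ = atan2(Δy, Δx) = atan2(5.02, 1.87) = 69.5691° be the start→goal bearing.
Normalize: d = |goal − start| / ρ = 5.356986/2.6 = 2.060379, α = (θ_start − ψ) mod 360° = 333.4309° = 5.819466 rad, β = (θ_goal − ψ) mod 360° = 87.3309° = 1.524211 rad.
Common terms: sin α = -0.447277, cos α = 0.894395, sin β = 0.998915, cos β = 0.046568, cos(α−β) = -0.405142, d² = 4.245163. Work in radians in the unit-radius frame; every candidate has L = ρ·(t + p + q).
LSL: p² = 2 + d² − 2cos(α−β) + 2d(sin α − sin β) = 1.096036; p = √p² = 1.046917; φ = atan2(cos β − cos α, d + sin α − sin β) = -0.943865 rad; t = (φ − α) mod 2π = 5.803039 rad, q = (β − φ) mod 2π = 2.468076 rad → L = 2.6·(5.803039 + 1.046917 + 2.468076) = 2.6·9.318033 = 24.226885 m
RSR: p² = 2 + d² − 2cos(α−β) + 2d(sin β − sin α) = 13.014856; p = √p² = 3.607611; φ = atan2(cos α − cos β, d − sin α + sin β) = 0.237230 rad; t = (α − φ) mod 2π = 5.582237 rad, q = (φ − β) mod 2π = 4.996204 rad → L = 2.6·(5.582237 + 3.607611 + 4.996204) = 2.6·14.186051 = 36.883734 m
LSR: p² = d² − 2 + 2cos(α−β) + 2d(sin α + sin β) = 3.708045; p = √p² = 1.925629; φ = atan2(−cos α − cos β, d + sin α + sin β) − atan2(−2, p) = 0.458569 rad; t = (φ − α) mod 2π = 0.922288 rad, q = (φ − β) mod 2π = 5.217544 rad → L = 2.6·(0.922288 + 1.925629 + 5.217544) = 2.6·8.065460 = 20.970197 m
RSL: p² = d² − 2 + 2cos(α−β) − 2d(sin α + sin β) = -0.838286 < 0 → infeasible
RLR: c = (6 − d² + 2cos(α−β) + 2d(sin α − sin β))/8 = -0.626857; p = 2π − arccos c = 4.034876 rad; φ = atan2(cos α − cos β, d − sin α + sin β) = 0.237230 rad; t = (α − φ + p/2) mod 2π = 1.316490 rad, q = (α − β − t + p) mod 2π = 0.730457 rad → L = 2.6·(1.316490 + 4.034876 + 0.730457) = 2.6·6.081823 = 15.812739 m
LRL: c = (6 − d² + 2cos(α−β) − 2d(sin α − sin β))/8 = 0.862996; p = 2π − arccos c = 5.753558 rad; φ = atan2(cos β − cos α, d + sin α − sin β) = -0.943865 rad; t = (φ − α + p/2) mod 2π = 2.396633 rad, q = (β − α − t + p) mod 2π = 5.344856 rad → L = 2.6·(2.396633 + 5.753558 + 5.344856) = 2.6·13.495046 = 35.087121 m
Shortest: RLR with L = 15.812739 m ≈ 15.8127 m
Convert RLR to answer units (arcs ×180/π): t = 1.316490·180/π = 75.4293°, p = 4.034876·180/π = 231.1814°, q = 0.730457·180/π = 41.8521°, L = 15.8127 m.

RLR: t = 75.4293°, p = 231.1814°, q = 41.8521°, L = 15.8127 m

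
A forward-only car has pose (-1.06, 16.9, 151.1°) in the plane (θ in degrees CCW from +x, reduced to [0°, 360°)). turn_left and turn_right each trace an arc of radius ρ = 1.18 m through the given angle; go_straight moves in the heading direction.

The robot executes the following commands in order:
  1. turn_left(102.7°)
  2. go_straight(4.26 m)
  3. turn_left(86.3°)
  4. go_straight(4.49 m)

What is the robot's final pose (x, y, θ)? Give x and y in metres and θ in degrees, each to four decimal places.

(1.0015, 9.1383, 340.1000°)

set_pose: (x, y, θ) = (-1.0600, 16.9000, 151.1000°), ρ = 1.18
turn_left(102.7°): centre at ρ to the left, rotate +102.7° → (-2.7634, 16.1962, 253.8000°)
go_straight(4.26): x += 4.26·cos θ, y += 4.26·sin θ → (-3.9519, 12.1053, 253.8000°)
turn_left(86.3°): centre at ρ to the left, rotate +86.3° → (-3.2204, 10.6666, 340.1000°)
go_straight(4.49): x += 4.49·cos θ, y += 4.49·sin θ → (1.0015, 9.1383, 340.1000°)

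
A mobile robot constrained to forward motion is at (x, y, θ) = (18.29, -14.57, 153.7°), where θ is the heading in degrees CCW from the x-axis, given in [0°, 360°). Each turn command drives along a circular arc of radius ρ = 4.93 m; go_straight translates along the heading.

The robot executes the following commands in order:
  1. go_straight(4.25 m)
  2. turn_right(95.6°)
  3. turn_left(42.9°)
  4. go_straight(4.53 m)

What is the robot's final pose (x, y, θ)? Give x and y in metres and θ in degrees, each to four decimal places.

(12.2685, 2.3306, 101.0000°)

set_pose: (x, y, θ) = (18.2900, -14.5700, 153.7000°), ρ = 4.93
go_straight(4.25): x += 4.25·cos θ, y += 4.25·sin θ → (14.4799, -12.6869, 153.7000°)
turn_right(95.6°): centre at ρ to the right, rotate −95.6° → (12.4788, -5.6621, 58.1000°)
turn_left(42.9°): centre at ρ to the left, rotate +42.9° → (13.1328, -2.1162, 101.0000°)
go_straight(4.53): x += 4.53·cos θ, y += 4.53·sin θ → (12.2685, 2.3306, 101.0000°)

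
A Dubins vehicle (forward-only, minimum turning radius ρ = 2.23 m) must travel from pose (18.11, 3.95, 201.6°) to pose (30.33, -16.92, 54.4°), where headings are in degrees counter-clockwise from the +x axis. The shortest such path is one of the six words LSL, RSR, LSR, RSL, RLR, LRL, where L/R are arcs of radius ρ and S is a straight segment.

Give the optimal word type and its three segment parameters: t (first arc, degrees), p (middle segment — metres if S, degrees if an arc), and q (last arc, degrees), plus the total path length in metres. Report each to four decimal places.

LSL: t = 97.1145°, p = 19.9521 m, q = 115.6855°, L = 28.2344 m

Let ψ = atan2(Δy, Δx) = atan2(-20.87, 12.22) = -59.6498° be the start→goal bearing.
Normalize: d = |goal − start| / ρ = 24.184402/2.23 = 10.845023, α = (θ_start − ψ) mod 360° = 261.2498° = 4.559669 rad, β = (θ_goal − ψ) mod 360° = 114.0498° = 1.990544 rad.
Common terms: sin α = -0.988361, cos α = -0.152127, sin β = 0.913192, cos β = -0.407530, cos(α−β) = -0.840567, d² = 117.614531. Work in radians in the unit-radius frame; every candidate has L = ρ·(t + p + q).
LSL: p² = 2 + d² − 2cos(α−β) + 2d(sin α − sin β) = 80.050897; p = √p² = 8.947117; φ = atan2(cos β − cos α, d + sin α − sin β) = -0.028550 rad; t = (φ − α) mod 2π = 1.694967 rad, q = (β − φ) mod 2π = 2.019094 rad → L = 2.23·(1.694967 + 8.947117 + 2.019094) = 2.23·12.661177 = 28.234425 m
RSR: p² = 2 + d² − 2cos(α−β) + 2d(sin β − sin α) = 162.540431; p = √p² = 12.749135; φ = atan2(cos α − cos β, d − sin α + sin β) = 0.020034 rad; t = (α − φ) mod 2π = 4.539634 rad, q = (φ − β) mod 2π = 4.312676 rad → L = 2.23·(4.539634 + 12.749135 + 4.312676) = 2.23·21.601444 = 48.171221 m
LSR: p² = d² − 2 + 2cos(α−β) + 2d(sin α + sin β) = 112.302976; p = √p² = 10.597310; φ = atan2(−cos α − cos β, d + sin α + sin β) − atan2(−2, p) = 0.238452 rad; t = (φ − α) mod 2π = 1.961968 rad, q = (φ − β) mod 2π = 4.531093 rad → L = 2.23·(1.961968 + 10.597310 + 4.531093) = 2.23·17.090371 = 38.111528 m
RSL: p² = d² − 2 + 2cos(α−β) − 2d(sin α + sin β) = 115.563819; p = √p² = 10.750061; φ = atan2(cos α + cos β, d − sin α − sin β) − atan2(2, p) = -0.235147 rad; t = (α − φ) mod 2π = 4.794816 rad, q = (β − φ) mod 2π = 2.225691 rad → L = 2.23·(4.794816 + 10.750061 + 2.225691) = 2.23·17.770569 = 39.628368 m
RLR: c = (6 − d² + 2cos(α−β) + 2d(sin α − sin β))/8 = -19.317554, |c| > 1 → infeasible
LRL: c = (6 − d² + 2cos(α−β) − 2d(sin α − sin β))/8 = -9.006362, |c| > 1 → infeasible
Shortest: LSL with L = 28.234425 m ≈ 28.2344 m
Convert LSL to answer units (arcs ×180/π): t = 1.694967·180/π = 97.1145°, p = ρ·p = 2.23·8.947117 = 19.9521 m, q = 2.019094·180/π = 115.6855°, L = 28.2344 m.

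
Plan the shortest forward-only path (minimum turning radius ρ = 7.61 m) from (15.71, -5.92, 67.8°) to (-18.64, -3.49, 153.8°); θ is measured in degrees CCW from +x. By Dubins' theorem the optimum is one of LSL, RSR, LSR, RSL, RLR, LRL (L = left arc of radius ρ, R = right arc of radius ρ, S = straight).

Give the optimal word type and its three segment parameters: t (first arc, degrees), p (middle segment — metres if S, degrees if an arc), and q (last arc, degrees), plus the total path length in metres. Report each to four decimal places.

Let ψ = atan2(Δy, Δx) = atan2(2.43, -34.35) = 175.9535° be the start→goal bearing.
Normalize: d = |goal − start| / ρ = 34.435845/7.61 = 4.525078, α = (θ_start − ψ) mod 360° = 251.8465° = 4.395551 rad, β = (θ_goal − ψ) mod 360° = 337.8465° = 5.896534 rad.
Common terms: sin α = -0.950225, cos α = -0.311564, sin β = -0.377089, cos β = 0.926177, cos(α−β) = 0.069756, d² = 20.476332. Work in radians in the unit-radius frame; every candidate has L = ρ·(t + p + q).
LSL: p² = 2 + d² − 2cos(α−β) + 2d(sin α − sin β) = 17.149850; p = √p² = 4.141238; φ = atan2(cos β − cos α, d + sin α − sin β) = 0.303521 rad; t = (φ − α) mod 2π = 2.191155 rad, q = (β − φ) mod 2π = 5.593013 rad → L = 7.61·(2.191155 + 4.141238 + 5.593013) = 7.61·11.925406 = 90.752341 m
RSR: p² = 2 + d² − 2cos(α−β) + 2d(sin β − sin α) = 27.523789; p = √p² = 5.246312; φ = atan2(cos α − cos β, d − sin α + sin β) = -0.238171 rad; t = (α − φ) mod 2π = 4.633722 rad, q = (φ − β) mod 2π = 0.148480 rad → L = 7.61·(4.633722 + 5.246312 + 0.148480) = 7.61·10.028514 = 76.316992 m
LSR: p² = d² − 2 + 2cos(α−β) + 2d(sin α + sin β) = 6.603442; p = √p² = 2.569716; φ = atan2(−cos α − cos β, d + sin α + sin β) − atan2(−2, p) = 0.471481 rad; t = (φ − α) mod 2π = 2.359115 rad, q = (φ − β) mod 2π = 0.858132 rad → L = 7.61·(2.359115 + 2.569716 + 0.858132) = 7.61·5.786964 = 44.038796 m
RSL: p² = d² − 2 + 2cos(α−β) − 2d(sin α + sin β) = 30.628249; p = √p² = 5.534279; φ = atan2(cos α + cos β, d − sin α − sin β) − atan2(2, p) = -0.242145 rad; t = (α − φ) mod 2π = 4.637695 rad, q = (β − φ) mod 2π = 6.138678 rad → L = 7.61·(4.637695 + 5.534279 + 6.138678) = 7.61·16.310653 = 124.124070 m
RLR: c = (6 − d² + 2cos(α−β) + 2d(sin α − sin β))/8 = -2.440474, |c| > 1 → infeasible
LRL: c = (6 − d² + 2cos(α−β) − 2d(sin α − sin β))/8 = -1.143731, |c| > 1 → infeasible
Shortest: LSR with L = 44.038796 m ≈ 44.0388 m
Convert LSR to answer units (arcs ×180/π): t = 2.359115·180/π = 135.1674°, p = ρ·p = 7.61·2.569716 = 19.5555 m, q = 0.858132·180/π = 49.1674°, L = 44.0388 m.

LSR: t = 135.1674°, p = 19.5555 m, q = 49.1674°, L = 44.0388 m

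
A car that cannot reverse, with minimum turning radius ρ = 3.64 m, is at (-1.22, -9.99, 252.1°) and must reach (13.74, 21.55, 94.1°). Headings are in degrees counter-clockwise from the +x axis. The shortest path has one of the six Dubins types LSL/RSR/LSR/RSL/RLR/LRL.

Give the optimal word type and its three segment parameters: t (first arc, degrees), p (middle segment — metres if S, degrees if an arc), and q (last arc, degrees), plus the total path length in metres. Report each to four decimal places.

LSL: t = 184.2541°, p = 33.3396 m, q = 17.7459°, L = 46.1727 m

Let ψ = atan2(Δy, Δx) = atan2(31.54, 14.96) = 64.6242° be the start→goal bearing.
Normalize: d = |goal − start| / ρ = 34.908068/3.64 = 9.590129, α = (θ_start − ψ) mod 360° = 187.4758° = 3.272071 rad, β = (θ_goal − ψ) mod 360° = 29.4758° = 0.514451 rad.
Common terms: sin α = -0.130108, cos α = -0.991500, sin β = 0.492057, cos β = 0.870563, cos(α−β) = -0.927184, d² = 91.970565. Work in radians in the unit-radius frame; every candidate has L = ρ·(t + p + q).
LSL: p² = 2 + d² − 2cos(α−β) + 2d(sin α − sin β) = 83.891654; p = √p² = 9.159239; φ = atan2(cos β − cos α, d + sin α − sin β) = 0.204726 rad; t = (φ − α) mod 2π = 3.215841 rad, q = (β − φ) mod 2π = 0.309725 rad → L = 3.64·(3.215841 + 9.159239 + 0.309725) = 3.64·12.684804 = 46.172686 m
RSR: p² = 2 + d² − 2cos(α−β) + 2d(sin β − sin α) = 107.758212; p = √p² = 10.380665; φ = atan2(cos α − cos β, d − sin α + sin β) = -0.180354 rad; t = (α − φ) mod 2π = 3.452425 rad, q = (φ − β) mod 2π = 5.588381 rad → L = 3.64·(3.452425 + 10.380665 + 5.588381) = 3.64·19.421471 = 70.694154 m
LSR: p² = d² − 2 + 2cos(α−β) + 2d(sin α + sin β) = 95.058461; p = √p² = 9.749793; φ = atan2(−cos α − cos β, d + sin α + sin β) − atan2(−2, p) = 0.214477 rad; t = (φ − α) mod 2π = 3.225592 rad, q = (φ − β) mod 2π = 5.983212 rad → L = 3.64·(3.225592 + 9.749793 + 5.983212) = 3.64·18.958596 = 69.009291 m
RSL: p² = d² − 2 + 2cos(α−β) − 2d(sin α + sin β) = 81.173934; p = √p² = 9.009658; φ = atan2(cos α + cos β, d − sin α − sin β) − atan2(2, p) = -0.231546 rad; t = (α − φ) mod 2π = 3.503617 rad, q = (β − φ) mod 2π = 0.745997 rad → L = 3.64·(3.503617 + 9.009658 + 0.745997) = 3.64·13.259272 = 48.263749 m
RLR: c = (6 − d² + 2cos(α−β) + 2d(sin α − sin β))/8 = -12.469777, |c| > 1 → infeasible
LRL: c = (6 − d² + 2cos(α−β) − 2d(sin α − sin β))/8 = -9.486457, |c| > 1 → infeasible
Shortest: LSL with L = 46.172686 m ≈ 46.1727 m
Convert LSL to answer units (arcs ×180/π): t = 3.215841·180/π = 184.2541°, p = ρ·p = 3.64·9.159239 = 33.3396 m, q = 0.309725·180/π = 17.7459°, L = 46.1727 m.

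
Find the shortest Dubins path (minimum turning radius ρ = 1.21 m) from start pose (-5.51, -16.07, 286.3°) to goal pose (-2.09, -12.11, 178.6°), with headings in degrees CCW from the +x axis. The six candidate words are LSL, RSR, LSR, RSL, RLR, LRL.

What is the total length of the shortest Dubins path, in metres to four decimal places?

8.6116 m

Let ψ = atan2(Δy, Δx) = atan2(3.96, 3.42) = 49.1849° be the start→goal bearing.
Normalize: d = |goal − start| / ρ = 5.232399/1.21 = 4.324297, α = (θ_start − ψ) mod 360° = 237.1151° = 4.138439 rad, β = (θ_goal − ψ) mod 360° = 129.4151° = 2.258719 rad.
Common terms: sin α = -0.839763, cos α = -0.542953, sin β = 0.772566, cos β = -0.634934, cos(α−β) = -0.304033, d² = 18.699542. Work in radians in the unit-radius frame; every candidate has L = ρ·(t + p + q).
LSL: p² = 2 + d² − 2cos(α−β) + 2d(sin α − sin β) = 7.363228; p = √p² = 2.713527; φ = atan2(cos β − cos α, d + sin α − sin β) = -0.033904 rad; t = (φ − α) mod 2π = 2.110843 rad, q = (β − φ) mod 2π = 2.292623 rad → L = 1.21·(2.110843 + 2.713527 + 2.292623) = 1.21·7.116993 = 8.611561 m
RSR: p² = 2 + d² − 2cos(α−β) + 2d(sin β − sin α) = 35.251989; p = √p² = 5.937339; φ = atan2(cos α − cos β, d − sin α + sin β) = 0.015492 rad; t = (α − φ) mod 2π = 4.122946 rad, q = (φ − β) mod 2π = 4.039958 rad → L = 1.21·(4.122946 + 5.937339 + 4.039958) = 1.21·14.100243 = 17.061295 m
LSR: p² = d² − 2 + 2cos(α−β) + 2d(sin α + sin β) = 15.510322; p = √p² = 3.938315; φ = atan2(−cos α − cos β, d + sin α + sin β) − atan2(−2, p) = 0.739828 rad; t = (φ − α) mod 2π = 2.884574 rad, q = (φ − β) mod 2π = 4.764294 rad → L = 1.21·(2.884574 + 3.938315 + 4.764294) = 1.21·11.587182 = 14.020491 m
RSL: p² = d² − 2 + 2cos(α−β) − 2d(sin α + sin β) = 16.672631; p = √p² = 4.083213; φ = atan2(cos α + cos β, d − sin α − sin β) − atan2(2, p) = -0.717515 rad; t = (α − φ) mod 2π = 4.855954 rad, q = (β − φ) mod 2π = 2.976234 rad → L = 1.21·(4.855954 + 4.083213 + 2.976234) = 1.21·11.915401 = 14.417636 m
RLR: c = (6 − d² + 2cos(α−β) + 2d(sin α − sin β))/8 = -3.406499, |c| > 1 → infeasible
LRL: c = (6 − d² + 2cos(α−β) − 2d(sin α − sin β))/8 = 0.079597; p = 2π − arccos c = 4.792070 rad; φ = atan2(cos β − cos α, d + sin α − sin β) = -0.033904 rad; t = (φ − α + p/2) mod 2π = 4.506878 rad, q = (β − α − t + p) mod 2π = 4.688658 rad → L = 1.21·(4.506878 + 4.792070 + 4.688658) = 1.21·13.987605 = 16.925002 m
Shortest: LSL with L = 8.611561 m ≈ 8.6116 m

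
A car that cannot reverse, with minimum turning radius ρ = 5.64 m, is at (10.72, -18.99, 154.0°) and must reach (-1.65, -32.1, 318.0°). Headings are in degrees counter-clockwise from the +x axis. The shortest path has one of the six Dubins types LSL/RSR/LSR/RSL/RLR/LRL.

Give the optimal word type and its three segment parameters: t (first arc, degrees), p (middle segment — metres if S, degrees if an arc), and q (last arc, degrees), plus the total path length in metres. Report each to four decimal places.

Let ψ = atan2(Δy, Δx) = atan2(-13.11, -12.37) = -133.3365° be the start→goal bearing.
Normalize: d = |goal − start| / ρ = 18.024678/5.64 = 3.195865, α = (θ_start − ψ) mod 360° = 287.3365° = 5.014967 rad, β = (θ_goal − ψ) mod 360° = 91.3365° = 1.594122 rad.
Common terms: sin α = -0.954571, cos α = 0.297982, sin β = 0.999728, cos β = -0.023324, cos(α−β) = -0.961262, d² = 10.213552. Work in radians in the unit-radius frame; every candidate has L = ρ·(t + p + q).
LSL: p² = 2 + d² − 2cos(α−β) + 2d(sin α − sin β) = 1.644722; p = √p² = 1.282467; φ = atan2(cos β − cos α, d + sin α − sin β) = -0.253235 rad; t = (φ − α) mod 2π = 1.014983 rad, q = (β − φ) mod 2π = 1.847357 rad → L = 5.64·(1.014983 + 1.282467 + 1.847357) = 5.64·4.144807 = 23.376713 m
RSR: p² = 2 + d² − 2cos(α−β) + 2d(sin β − sin α) = 26.627428; p = √p² = 5.160177; φ = atan2(cos α − cos β, d − sin α + sin β) = 0.062307 rad; t = (α − φ) mod 2π = 4.952661 rad, q = (φ − β) mod 2π = 4.751370 rad → L = 5.64·(4.952661 + 5.160177 + 4.751370) = 5.64·14.864208 = 83.834132 m
LSR: p² = d² − 2 + 2cos(α−β) + 2d(sin α + sin β) = 6.579657; p = √p² = 2.565084; φ = atan2(−cos α − cos β, d + sin α + sin β) − atan2(−2, p) = 0.577698 rad; t = (φ − α) mod 2π = 1.845916 rad, q = (φ − β) mod 2π = 5.266761 rad → L = 5.64·(1.845916 + 2.565084 + 5.266761) = 5.64·9.677762 = 54.582577 m
RSL: p² = d² − 2 + 2cos(α−β) − 2d(sin α + sin β) = 6.002400; p = √p² = 2.449980; φ = atan2(cos α + cos β, d − sin α − sin β) − atan2(2, p) = -0.597667 rad; t = (α − φ) mod 2π = 5.612635 rad, q = (β − φ) mod 2π = 2.191789 rad → L = 5.64·(5.612635 + 2.449980 + 2.191789) = 5.64·10.254404 = 57.834836 m
RLR: c = (6 − d² + 2cos(α−β) + 2d(sin α − sin β))/8 = -2.328429, |c| > 1 → infeasible
LRL: c = (6 − d² + 2cos(α−β) − 2d(sin α − sin β))/8 = 0.794410; p = 2π − arccos c = 5.630424 rad; φ = atan2(cos β − cos α, d + sin α − sin β) = -0.253235 rad; t = (φ − α + p/2) mod 2π = 3.830195 rad, q = (β − α − t + p) mod 2π = 4.662569 rad → L = 5.64·(3.830195 + 5.630424 + 4.662569) = 5.64·14.123188 = 79.654781 m
Shortest: LSL with L = 23.376713 m ≈ 23.3767 m
Convert LSL to answer units (arcs ×180/π): t = 1.014983·180/π = 58.1542°, p = ρ·p = 5.64·1.282467 = 7.2331 m, q = 1.847357·180/π = 105.8458°, L = 23.3767 m.

LSL: t = 58.1542°, p = 7.2331 m, q = 105.8458°, L = 23.3767 m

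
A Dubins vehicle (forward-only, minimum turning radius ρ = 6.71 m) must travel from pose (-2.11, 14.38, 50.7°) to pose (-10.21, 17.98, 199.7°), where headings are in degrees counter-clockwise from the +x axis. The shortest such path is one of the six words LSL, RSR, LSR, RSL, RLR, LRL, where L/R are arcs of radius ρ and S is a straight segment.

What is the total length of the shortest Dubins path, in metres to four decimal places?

Let ψ = atan2(Δy, Δx) = atan2(3.60, -8.10) = 156.0375° be the start→goal bearing.
Normalize: d = |goal − start| / ρ = 8.863972/6.71 = 1.321009, α = (θ_start − ψ) mod 360° = 254.6625° = 4.444699 rad, β = (θ_goal − ψ) mod 360° = 43.6625° = 0.762054 rad.
Common terms: sin α = -0.964384, cos α = -0.264504, sin β = 0.690409, cos β = 0.723419, cos(α−β) = -0.857167, d² = 1.745065. Work in radians in the unit-radius frame; every candidate has L = ρ·(t + p + q).
LSL: p² = 2 + d² − 2cos(α−β) + 2d(sin α − sin β) = 1.087405; p = √p² = 1.042787; φ = atan2(cos β − cos α, d + sin α − sin β) = 1.896619 rad; t = (φ − α) mod 2π = 3.735106 rad, q = (β − φ) mod 2π = 5.148620 rad → L = 6.71·(3.735106 + 1.042787 + 5.148620) = 6.71·9.926513 = 66.606903 m
RSR: p² = 2 + d² − 2cos(α−β) + 2d(sin β − sin α) = 9.831395; p = √p² = 3.135506; φ = atan2(cos α − cos β, d − sin α + sin β) = -0.320537 rad; t = (α − φ) mod 2π = 4.765236 rad, q = (φ − β) mod 2π = 5.200594 rad → L = 6.71·(4.765236 + 3.135506 + 5.200594) = 6.71·13.101336 = 87.909961 m
LSR: p² = d² − 2 + 2cos(α−β) + 2d(sin α + sin β) = -2.693118 < 0 → infeasible
RSL: p² = d² − 2 + 2cos(α−β) − 2d(sin α + sin β) = -1.245421 < 0 → infeasible
RLR: c = (6 − d² + 2cos(α−β) + 2d(sin α − sin β))/8 = -0.228924; p = 2π − arccos c = 4.481416 rad; φ = atan2(cos α − cos β, d − sin α + sin β) = -0.320537 rad; t = (α − φ + p/2) mod 2π = 0.722759 rad, q = (α − β − t + p) mod 2π = 1.158117 rad → L = 6.71·(0.722759 + 4.481416 + 1.158117) = 6.71·6.362292 = 42.690981 m
LRL: c = (6 − d² + 2cos(α−β) − 2d(sin α − sin β))/8 = 0.864074; p = 2π − arccos c = 5.755697 rad; φ = atan2(cos β − cos α, d + sin α − sin β) = 1.896619 rad; t = (φ − α + p/2) mod 2π = 0.329769 rad, q = (β − α − t + p) mod 2π = 1.743284 rad → L = 6.71·(0.329769 + 5.755697 + 1.743284) = 6.71·7.828750 = 52.530914 m
Shortest: RLR with L = 42.690981 m ≈ 42.6910 m

42.6910 m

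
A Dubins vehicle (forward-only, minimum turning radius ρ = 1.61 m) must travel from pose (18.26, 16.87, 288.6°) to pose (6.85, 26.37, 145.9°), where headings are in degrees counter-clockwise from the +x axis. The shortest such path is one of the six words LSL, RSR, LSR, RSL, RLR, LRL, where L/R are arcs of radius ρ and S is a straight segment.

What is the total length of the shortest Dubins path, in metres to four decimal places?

18.4971 m

Let ψ = atan2(Δy, Δx) = atan2(9.50, -11.41) = 140.2191° be the start→goal bearing.
Normalize: d = |goal − start| / ρ = 14.847158/1.61 = 9.221837, α = (θ_start − ψ) mod 360° = 148.3809° = 2.589735 rad, β = (θ_goal − ψ) mod 360° = 5.6809° = 0.099150 rad.
Common terms: sin α = 0.524270, cos α = -0.851552, sin β = 0.098987, cos β = 0.995089, cos(α−β) = -0.795473, d² = 85.042282. Work in radians in the unit-radius frame; every candidate has L = ρ·(t + p + q).
LSL: p² = 2 + d² − 2cos(α−β) + 2d(sin α − sin β) = 96.477008; p = √p² = 9.822271; φ = atan2(cos β − cos α, d + sin α − sin β) = 0.189131 rad; t = (φ − α) mod 2π = 3.882582 rad, q = (β − φ) mod 2π = 6.193204 rad → L = 1.61·(3.882582 + 9.822271 + 6.193204) = 1.61·19.898057 = 32.035871 m
RSR: p² = 2 + d² − 2cos(α−β) + 2d(sin β − sin α) = 80.789451; p = √p² = 8.988295; φ = atan2(cos α − cos β, d − sin α + sin β) = -0.206923 rad; t = (α − φ) mod 2π = 2.796658 rad, q = (φ − β) mod 2π = 5.977113 rad → L = 1.61·(2.796658 + 8.988295 + 5.977113) = 1.61·17.762065 = 28.596925 m
LSR: p² = d² − 2 + 2cos(α−β) + 2d(sin α + sin β) = 92.946499; p = √p² = 9.640876; φ = atan2(−cos α − cos β, d + sin α + sin β) − atan2(−2, p) = 0.189970 rad; t = (φ − α) mod 2π = 3.883421 rad, q = (φ − β) mod 2π = 0.090820 rad → L = 1.61·(3.883421 + 9.640876 + 0.090820) = 1.61·13.615118 = 21.920339 m
RSL: p² = d² − 2 + 2cos(α−β) − 2d(sin α + sin β) = 69.956172; p = √p² = 8.363981; φ = atan2(cos α + cos β, d − sin α − sin β) − atan2(2, p) = -0.218022 rad; t = (α − φ) mod 2π = 2.807756 rad, q = (β − φ) mod 2π = 0.317172 rad → L = 1.61·(2.807756 + 8.363981 + 0.317172) = 1.61·11.488909 = 18.497143 m
RLR: c = (6 − d² + 2cos(α−β) + 2d(sin α − sin β))/8 = -9.098681, |c| > 1 → infeasible
LRL: c = (6 − d² + 2cos(α−β) − 2d(sin α − sin β))/8 = -11.059626, |c| > 1 → infeasible
Shortest: RSL with L = 18.497143 m ≈ 18.4971 m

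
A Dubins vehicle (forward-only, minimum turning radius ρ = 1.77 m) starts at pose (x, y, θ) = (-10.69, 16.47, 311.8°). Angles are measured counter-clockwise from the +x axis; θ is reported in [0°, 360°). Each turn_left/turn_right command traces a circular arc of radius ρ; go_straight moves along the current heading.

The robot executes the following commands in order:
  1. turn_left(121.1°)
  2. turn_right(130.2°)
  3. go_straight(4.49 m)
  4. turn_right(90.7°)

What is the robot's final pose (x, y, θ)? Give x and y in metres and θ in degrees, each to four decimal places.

(-2.6234, 11.3294, 212.0000°)

set_pose: (x, y, θ) = (-10.6900, 16.4700, 311.8000°), ρ = 1.77
turn_left(121.1°): centre at ρ to the left, rotate +121.1° → (-7.6788, 17.1293, 432.9000° ≡ 72.9000°)
turn_right(130.2°): centre at ρ to the right, rotate −130.2° → (-4.4975, 17.5651, -57.3000° ≡ 302.7000°)
go_straight(4.49): x += 4.49·cos θ, y += 4.49·sin θ → (-2.0718, 13.7867, 302.7000°)
turn_right(90.7°): centre at ρ to the right, rotate −90.7° → (-2.6234, 11.3294, 212.0000°)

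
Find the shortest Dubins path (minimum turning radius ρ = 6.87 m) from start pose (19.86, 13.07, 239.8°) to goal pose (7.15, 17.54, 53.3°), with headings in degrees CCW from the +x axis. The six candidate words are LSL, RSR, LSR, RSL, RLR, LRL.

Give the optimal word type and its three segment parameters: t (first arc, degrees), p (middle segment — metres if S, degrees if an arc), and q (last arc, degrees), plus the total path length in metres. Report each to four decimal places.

Let ψ = atan2(Δy, Δx) = atan2(4.47, -12.71) = 160.6237° be the start→goal bearing.
Normalize: d = |goal − start| / ρ = 13.473121/6.87 = 1.961153, α = (θ_start − ψ) mod 360° = 79.1763° = 1.381888 rad, β = (θ_goal − ψ) mod 360° = 252.6763° = 4.410034 rad.
Common terms: sin α = 0.982210, cos α = 0.187787, sin β = -0.954638, cos β = -0.297769, cos(α−β) = -0.993572, d² = 3.846121. Work in radians in the unit-radius frame; every candidate has L = ρ·(t + p + q).
LSL: p² = 2 + d² − 2cos(α−β) + 2d(sin α − sin β) = 15.430175; p = √p² = 3.928126; φ = atan2(cos β − cos α, d + sin α − sin β) = -0.123927 rad; t = (φ − α) mod 2π = 4.777370 rad, q = (β − φ) mod 2π = 4.533961 rad → L = 6.87·(4.777370 + 3.928126 + 4.533961) = 6.87·13.239458 = 90.955074 m
RSR: p² = 2 + d² − 2cos(α−β) + 2d(sin β − sin α) = 0.236355; p = √p² = 0.486164; φ = atan2(cos α − cos β, d − sin α + sin β) = 1.520781 rad; t = (α − φ) mod 2π = 6.144292 rad, q = (φ − β) mod 2π = 3.393933 rad → L = 6.87·(6.144292 + 0.486164 + 3.393933) = 6.87·10.024388 = 68.867547 m
LSR: p² = d² − 2 + 2cos(α−β) + 2d(sin α + sin β) = -0.032877 < 0 → infeasible
RSL: p² = d² − 2 + 2cos(α−β) − 2d(sin α + sin β) = -0.249168 < 0 → infeasible
RLR: c = (6 − d² + 2cos(α−β) + 2d(sin α − sin β))/8 = 0.970456; p = 2π − arccos c = 6.039501 rad; φ = atan2(cos α − cos β, d − sin α + sin β) = 1.520781 rad; t = (α − φ + p/2) mod 2π = 2.880857 rad, q = (α − β − t + p) mod 2π = 0.130498 rad → L = 6.87·(2.880857 + 6.039501 + 0.130498) = 6.87·9.050856 = 62.179378 m
LRL: c = (6 − d² + 2cos(α−β) − 2d(sin α − sin β))/8 = -0.928772; p = 2π − arccos c = 3.521304 rad; φ = atan2(cos β − cos α, d + sin α − sin β) = -0.123927 rad; t = (φ − α + p/2) mod 2π = 0.254837 rad, q = (β − α − t + p) mod 2π = 0.011428 rad → L = 6.87·(0.254837 + 3.521304 + 0.011428) = 6.87·3.787568 = 26.020593 m
Shortest: LRL with L = 26.020593 m ≈ 26.0206 m
Convert LRL to answer units (arcs ×180/π): t = 0.254837·180/π = 14.6011°, p = 3.521304·180/π = 201.7558°, q = 0.011428·180/π = 0.6548°, L = 26.0206 m.

LRL: t = 14.6011°, p = 201.7558°, q = 0.6548°, L = 26.0206 m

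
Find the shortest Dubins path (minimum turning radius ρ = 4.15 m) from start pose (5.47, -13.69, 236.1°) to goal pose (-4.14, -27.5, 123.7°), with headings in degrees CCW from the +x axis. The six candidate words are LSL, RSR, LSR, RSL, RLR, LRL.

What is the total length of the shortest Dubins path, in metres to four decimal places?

Let ψ = atan2(Δy, Δx) = atan2(-13.81, -9.61) = -124.8330° be the start→goal bearing.
Normalize: d = |goal − start| / ρ = 16.824631/4.15 = 4.054128, α = (θ_start − ψ) mod 360° = 0.9330° = 0.016284 rad, β = (θ_goal − ψ) mod 360° = 248.5330° = 4.337719 rad.
Common terms: sin α = 0.016283, cos α = 0.999867, sin β = -0.930628, cos β = -0.365965, cos(α−β) = -0.381070, d² = 16.435953. Work in radians in the unit-radius frame; every candidate has L = ρ·(t + p + q).
LSL: p² = 2 + d² − 2cos(α−β) + 2d(sin α − sin β) = 26.875896; p = √p² = 5.184197; φ = atan2(cos β − cos α, d + sin α − sin β) = -0.266608 rad; t = (φ − α) mod 2π = 6.000293 rad, q = (β − φ) mod 2π = 4.604327 rad → L = 4.15·(6.000293 + 5.184197 + 4.604327) = 4.15·15.788817 = 65.523592 m
RSR: p² = 2 + d² − 2cos(α−β) + 2d(sin β − sin α) = 11.520292; p = √p² = 3.394156; φ = atan2(cos α − cos β, d − sin α + sin β) = 0.414145 rad; t = (α − φ) mod 2π = 5.885324 rad, q = (φ − β) mod 2π = 2.359611 rad → L = 4.15·(5.885324 + 3.394156 + 2.359611) = 4.15·11.639091 = 48.302227 m
LSR: p² = d² − 2 + 2cos(α−β) + 2d(sin α + sin β) = 6.260066; p = √p² = 2.502012; φ = atan2(−cos α − cos β, d + sin α + sin β) − atan2(−2, p) = 0.475133 rad; t = (φ − α) mod 2π = 0.458849 rad, q = (φ − β) mod 2π = 2.420599 rad → L = 4.15·(0.458849 + 2.502012 + 2.420599) = 4.15·5.381460 = 22.333060 m
RSL: p² = d² − 2 + 2cos(α−β) − 2d(sin α + sin β) = 21.087558; p = √p² = 4.592119; φ = atan2(cos α + cos β, d − sin α − sin β) − atan2(2, p) = -0.283855 rad; t = (α − φ) mod 2π = 0.300139 rad, q = (β − φ) mod 2π = 4.621575 rad → L = 4.15·(0.300139 + 4.592119 + 4.621575) = 4.15·9.513833 = 39.482407 m
RLR: c = (6 − d² + 2cos(α−β) + 2d(sin α − sin β))/8 = -0.440036; p = 2π − arccos c = 4.256750 rad; φ = atan2(cos α − cos β, d − sin α + sin β) = 0.414145 rad; t = (α − φ + p/2) mod 2π = 1.730514 rad, q = (α − β − t + p) mod 2π = 4.487986 rad → L = 4.15·(1.730514 + 4.256750 + 4.487986) = 4.15·10.475249 = 43.472285 m
LRL: c = (6 − d² + 2cos(α−β) − 2d(sin α − sin β))/8 = -2.359487, |c| > 1 → infeasible
Shortest: LSR with L = 22.333060 m ≈ 22.3331 m

22.3331 m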